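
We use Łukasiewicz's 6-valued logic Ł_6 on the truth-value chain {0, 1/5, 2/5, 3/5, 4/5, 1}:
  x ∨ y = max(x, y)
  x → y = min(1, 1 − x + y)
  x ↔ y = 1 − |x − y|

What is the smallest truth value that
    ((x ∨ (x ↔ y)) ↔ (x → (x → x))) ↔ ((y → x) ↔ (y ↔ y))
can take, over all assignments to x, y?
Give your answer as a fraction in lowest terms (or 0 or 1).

3/5

Take x = 2/5, y = 0:
x ↔ y = 2/5 ↔ 0 = 3/5
x ∨ (x ↔ y) = 2/5 ∨ 3/5 = 3/5
x → x = 2/5 → 2/5 = 1
x → (x → x) = 2/5 → 1 = 1
(x ∨ (x ↔ y)) ↔ (x → (x → x)) = 3/5 ↔ 1 = 3/5
y → x = 0 → 2/5 = 1
y ↔ y = 0 ↔ 0 = 1
(y → x) ↔ (y ↔ y) = 1 ↔ 1 = 1
((x ∨ (x ↔ y)) ↔ (x → (x → x))) ↔ ((y → x) ↔ (y ↔ y)) = 3/5 ↔ 1 = 3/5
No assignment yields a value below 3/5, so this is the minimum.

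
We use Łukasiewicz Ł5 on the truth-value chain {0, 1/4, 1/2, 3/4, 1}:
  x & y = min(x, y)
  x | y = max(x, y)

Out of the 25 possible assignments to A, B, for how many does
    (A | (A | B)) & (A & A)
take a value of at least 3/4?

10

value 1: 5 assignments (counts)
value 3/4: 5 assignments (counts)
value 1/2: 5 assignments
value 1/4: 5 assignments
value 0: 5 assignments
So 10 of the 25 assignments meet the threshold.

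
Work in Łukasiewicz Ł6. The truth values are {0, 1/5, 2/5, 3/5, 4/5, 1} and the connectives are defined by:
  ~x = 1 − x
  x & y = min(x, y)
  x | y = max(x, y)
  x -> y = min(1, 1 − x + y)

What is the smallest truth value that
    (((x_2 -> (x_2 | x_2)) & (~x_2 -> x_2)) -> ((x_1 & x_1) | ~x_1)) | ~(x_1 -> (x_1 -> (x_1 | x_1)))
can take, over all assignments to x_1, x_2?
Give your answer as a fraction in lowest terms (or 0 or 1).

Take x_1 = 2/5, x_2 = 3/5:
x_2 | x_2 = 3/5 | 3/5 = 3/5
x_2 -> (x_2 | x_2) = 3/5 -> 3/5 = 1
~x_2 = ~3/5 = 2/5
~x_2 -> x_2 = 2/5 -> 3/5 = 1
(x_2 -> (x_2 | x_2)) & (~x_2 -> x_2) = 1 & 1 = 1
x_1 & x_1 = 2/5 & 2/5 = 2/5
~x_1 = ~2/5 = 3/5
(x_1 & x_1) | ~x_1 = 2/5 | 3/5 = 3/5
((x_2 -> (x_2 | x_2)) & (~x_2 -> x_2)) -> ((x_1 & x_1) | ~x_1) = 1 -> 3/5 = 3/5
x_1 | x_1 = 2/5 | 2/5 = 2/5
x_1 -> (x_1 | x_1) = 2/5 -> 2/5 = 1
x_1 -> (x_1 -> (x_1 | x_1)) = 2/5 -> 1 = 1
~(x_1 -> (x_1 -> (x_1 | x_1))) = ~1 = 0
(((x_2 -> (x_2 | x_2)) & (~x_2 -> x_2)) -> ((x_1 & x_1) | ~x_1)) | ~(x_1 -> (x_1 -> (x_1 | x_1))) = 3/5 | 0 = 3/5
No assignment yields a value below 3/5, so this is the minimum.

3/5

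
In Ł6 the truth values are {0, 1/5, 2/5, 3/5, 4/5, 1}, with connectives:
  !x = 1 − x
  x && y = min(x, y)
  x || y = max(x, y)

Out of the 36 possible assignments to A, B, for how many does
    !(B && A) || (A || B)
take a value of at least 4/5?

32

value 1: 20 assignments (counts)
value 4/5: 12 assignments (counts)
value 3/5: 4 assignments
So 32 of the 36 assignments meet the threshold.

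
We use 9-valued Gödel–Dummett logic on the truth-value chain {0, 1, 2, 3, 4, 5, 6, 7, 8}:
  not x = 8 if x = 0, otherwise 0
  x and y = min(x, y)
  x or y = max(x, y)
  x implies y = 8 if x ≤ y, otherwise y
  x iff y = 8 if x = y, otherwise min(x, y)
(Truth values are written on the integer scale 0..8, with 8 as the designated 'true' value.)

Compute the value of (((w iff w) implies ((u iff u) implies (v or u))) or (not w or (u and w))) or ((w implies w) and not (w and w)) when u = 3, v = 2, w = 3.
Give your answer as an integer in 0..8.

3

w iff w = 3 iff 3 = 8
u iff u = 3 iff 3 = 8
v or u = 2 or 3 = 3
(u iff u) implies (v or u) = 8 implies 3 = 3
(w iff w) implies ((u iff u) implies (v or u)) = 8 implies 3 = 3
not w = not 3 = 0
u and w = 3 and 3 = 3
not w or (u and w) = 0 or 3 = 3
((w iff w) implies ((u iff u) implies (v or u))) or (not w or (u and w)) = 3 or 3 = 3
w implies w = 3 implies 3 = 8
w and w = 3 and 3 = 3
not (w and w) = not 3 = 0
(w implies w) and not (w and w) = 8 and 0 = 0
(((w iff w) implies ((u iff u) implies (v or u))) or (not w or (u and w))) or ((w implies w) and not (w and w)) = 3 or 0 = 3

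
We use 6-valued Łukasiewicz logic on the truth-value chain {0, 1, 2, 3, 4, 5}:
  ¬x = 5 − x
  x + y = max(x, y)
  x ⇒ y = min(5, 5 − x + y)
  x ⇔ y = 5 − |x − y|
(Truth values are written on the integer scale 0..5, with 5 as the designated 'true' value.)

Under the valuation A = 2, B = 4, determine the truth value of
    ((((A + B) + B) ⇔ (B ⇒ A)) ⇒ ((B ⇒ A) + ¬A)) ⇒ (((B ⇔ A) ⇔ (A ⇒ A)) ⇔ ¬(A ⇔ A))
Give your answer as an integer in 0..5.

3

A + B = 2 + 4 = 4
(A + B) + B = 4 + 4 = 4
B ⇒ A = 4 ⇒ 2 = 3
((A + B) + B) ⇔ (B ⇒ A) = 4 ⇔ 3 = 4
B ⇒ A = 4 ⇒ 2 = 3
¬A = ¬2 = 3
(B ⇒ A) + ¬A = 3 + 3 = 3
(((A + B) + B) ⇔ (B ⇒ A)) ⇒ ((B ⇒ A) + ¬A) = 4 ⇒ 3 = 4
B ⇔ A = 4 ⇔ 2 = 3
A ⇒ A = 2 ⇒ 2 = 5
(B ⇔ A) ⇔ (A ⇒ A) = 3 ⇔ 5 = 3
A ⇔ A = 2 ⇔ 2 = 5
¬(A ⇔ A) = ¬5 = 0
((B ⇔ A) ⇔ (A ⇒ A)) ⇔ ¬(A ⇔ A) = 3 ⇔ 0 = 2
((((A + B) + B) ⇔ (B ⇒ A)) ⇒ ((B ⇒ A) + ¬A)) ⇒ (((B ⇔ A) ⇔ (A ⇒ A)) ⇔ ¬(A ⇔ A)) = 4 ⇒ 2 = 3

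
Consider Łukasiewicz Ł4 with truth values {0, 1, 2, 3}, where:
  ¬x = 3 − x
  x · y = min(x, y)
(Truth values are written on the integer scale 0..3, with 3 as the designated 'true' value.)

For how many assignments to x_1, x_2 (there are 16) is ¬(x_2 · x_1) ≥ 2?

x_1 = 0, x_2 = 0 ↦ 3  ≥
x_1 = 0, x_2 = 1 ↦ 3  ≥
x_1 = 0, x_2 = 2 ↦ 3  ≥
x_1 = 0, x_2 = 3 ↦ 3  ≥
x_1 = 1, x_2 = 0 ↦ 3  ≥
x_1 = 1, x_2 = 1 ↦ 2  ≥
x_1 = 1, x_2 = 2 ↦ 2  ≥
x_1 = 1, x_2 = 3 ↦ 2  ≥
x_1 = 2, x_2 = 0 ↦ 3  ≥
x_1 = 2, x_2 = 1 ↦ 2  ≥
x_1 = 2, x_2 = 2 ↦ 1  <
x_1 = 2, x_2 = 3 ↦ 1  <
x_1 = 3, x_2 = 0 ↦ 3  ≥
x_1 = 3, x_2 = 1 ↦ 2  ≥
x_1 = 3, x_2 = 2 ↦ 1  <
x_1 = 3, x_2 = 3 ↦ 0  <
So 12 of the 16 assignments meet the threshold.

12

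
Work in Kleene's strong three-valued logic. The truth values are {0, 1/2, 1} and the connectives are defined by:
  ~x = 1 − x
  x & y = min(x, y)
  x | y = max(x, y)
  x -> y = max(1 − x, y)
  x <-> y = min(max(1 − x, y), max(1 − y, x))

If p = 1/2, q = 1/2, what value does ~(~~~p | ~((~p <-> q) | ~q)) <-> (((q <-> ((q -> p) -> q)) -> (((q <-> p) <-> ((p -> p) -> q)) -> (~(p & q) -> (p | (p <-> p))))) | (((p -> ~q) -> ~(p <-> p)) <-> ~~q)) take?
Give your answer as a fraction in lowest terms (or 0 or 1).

1/2

~p = ~1/2 = 1/2
~~p = ~1/2 = 1/2
~~~p = ~1/2 = 1/2
~p = ~1/2 = 1/2
~p <-> q = 1/2 <-> 1/2 = 1/2
~q = ~1/2 = 1/2
(~p <-> q) | ~q = 1/2 | 1/2 = 1/2
~((~p <-> q) | ~q) = ~1/2 = 1/2
~~~p | ~((~p <-> q) | ~q) = 1/2 | 1/2 = 1/2
~(~~~p | ~((~p <-> q) | ~q)) = ~1/2 = 1/2
q -> p = 1/2 -> 1/2 = 1/2
(q -> p) -> q = 1/2 -> 1/2 = 1/2
q <-> ((q -> p) -> q) = 1/2 <-> 1/2 = 1/2
q <-> p = 1/2 <-> 1/2 = 1/2
p -> p = 1/2 -> 1/2 = 1/2
(p -> p) -> q = 1/2 -> 1/2 = 1/2
(q <-> p) <-> ((p -> p) -> q) = 1/2 <-> 1/2 = 1/2
p & q = 1/2 & 1/2 = 1/2
~(p & q) = ~1/2 = 1/2
p <-> p = 1/2 <-> 1/2 = 1/2
p | (p <-> p) = 1/2 | 1/2 = 1/2
~(p & q) -> (p | (p <-> p)) = 1/2 -> 1/2 = 1/2
((q <-> p) <-> ((p -> p) -> q)) -> (~(p & q) -> (p | (p <-> p))) = 1/2 -> 1/2 = 1/2
(q <-> ((q -> p) -> q)) -> (((q <-> p) <-> ((p -> p) -> q)) -> (~(p & q) -> (p | (p <-> p)))) = 1/2 -> 1/2 = 1/2
~q = ~1/2 = 1/2
p -> ~q = 1/2 -> 1/2 = 1/2
p <-> p = 1/2 <-> 1/2 = 1/2
~(p <-> p) = ~1/2 = 1/2
(p -> ~q) -> ~(p <-> p) = 1/2 -> 1/2 = 1/2
~q = ~1/2 = 1/2
~~q = ~1/2 = 1/2
((p -> ~q) -> ~(p <-> p)) <-> ~~q = 1/2 <-> 1/2 = 1/2
((q <-> ((q -> p) -> q)) -> (((q <-> p) <-> ((p -> p) -> q)) -> (~(p & q) -> (p | (p <-> p))))) | (((p -> ~q) -> ~(p <-> p)) <-> ~~q) = 1/2 | 1/2 = 1/2
~(~~~p | ~((~p <-> q) | ~q)) <-> (((q <-> ((q -> p) -> q)) -> (((q <-> p) <-> ((p -> p) -> q)) -> (~(p & q) -> (p | (p <-> p))))) | (((p -> ~q) -> ~(p <-> p)) <-> ~~q)) = 1/2 <-> 1/2 = 1/2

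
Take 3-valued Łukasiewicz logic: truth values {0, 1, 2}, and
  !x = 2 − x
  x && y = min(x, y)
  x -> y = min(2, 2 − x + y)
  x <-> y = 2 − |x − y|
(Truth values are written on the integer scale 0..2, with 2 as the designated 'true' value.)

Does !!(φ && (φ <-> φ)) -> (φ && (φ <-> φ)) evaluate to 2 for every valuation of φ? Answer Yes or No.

φ = 0 ↦ 2
φ = 1 ↦ 2
φ = 2 ↦ 2
Every assignment gives a value ≥ 2.

Yes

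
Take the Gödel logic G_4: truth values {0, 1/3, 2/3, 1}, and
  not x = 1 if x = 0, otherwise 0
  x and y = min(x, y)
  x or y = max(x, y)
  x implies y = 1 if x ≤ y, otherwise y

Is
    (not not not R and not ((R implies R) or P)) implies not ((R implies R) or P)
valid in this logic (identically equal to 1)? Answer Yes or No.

Yes

P = 0, R = 0 ↦ 1
P = 0, R = 1/3 ↦ 1
P = 0, R = 2/3 ↦ 1
P = 0, R = 1 ↦ 1
P = 1/3, R = 0 ↦ 1
P = 1/3, R = 1/3 ↦ 1
P = 1/3, R = 2/3 ↦ 1
P = 1/3, R = 1 ↦ 1
P = 2/3, R = 0 ↦ 1
P = 2/3, R = 1/3 ↦ 1
P = 2/3, R = 2/3 ↦ 1
P = 2/3, R = 1 ↦ 1
P = 1, R = 0 ↦ 1
P = 1, R = 1/3 ↦ 1
P = 1, R = 2/3 ↦ 1
P = 1, R = 1 ↦ 1
Every assignment gives a value ≥ 1.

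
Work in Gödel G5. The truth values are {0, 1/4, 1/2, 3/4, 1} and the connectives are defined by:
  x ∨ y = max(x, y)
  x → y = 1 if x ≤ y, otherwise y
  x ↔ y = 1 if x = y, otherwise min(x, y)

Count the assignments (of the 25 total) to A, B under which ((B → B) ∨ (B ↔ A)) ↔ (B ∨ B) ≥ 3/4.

value 1: 5 assignments (counts)
value 3/4: 5 assignments (counts)
value 1/2: 5 assignments
value 1/4: 5 assignments
value 0: 5 assignments
So 10 of the 25 assignments meet the threshold.

10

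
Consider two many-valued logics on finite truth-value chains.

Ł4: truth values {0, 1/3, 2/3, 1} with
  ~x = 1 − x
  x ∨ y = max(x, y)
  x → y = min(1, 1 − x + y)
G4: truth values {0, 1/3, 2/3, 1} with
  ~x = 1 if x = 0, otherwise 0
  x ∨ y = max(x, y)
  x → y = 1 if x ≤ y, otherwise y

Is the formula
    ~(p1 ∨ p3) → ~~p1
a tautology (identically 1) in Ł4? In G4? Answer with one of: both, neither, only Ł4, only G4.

In Ł4: at p1 = 0, p3 = 0 the value is 0 — not a tautology.
In G4: at p1 = 0, p3 = 0 the value is 0 — not a tautology.

neither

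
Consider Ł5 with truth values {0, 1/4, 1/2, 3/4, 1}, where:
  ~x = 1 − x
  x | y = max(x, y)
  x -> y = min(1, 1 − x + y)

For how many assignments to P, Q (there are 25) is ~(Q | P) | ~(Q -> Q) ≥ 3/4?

value 1: 1 assignment (counts)
value 3/4: 3 assignments (counts)
value 1/2: 5 assignments
value 1/4: 7 assignments
value 0: 9 assignments
So 4 of the 25 assignments meet the threshold.

4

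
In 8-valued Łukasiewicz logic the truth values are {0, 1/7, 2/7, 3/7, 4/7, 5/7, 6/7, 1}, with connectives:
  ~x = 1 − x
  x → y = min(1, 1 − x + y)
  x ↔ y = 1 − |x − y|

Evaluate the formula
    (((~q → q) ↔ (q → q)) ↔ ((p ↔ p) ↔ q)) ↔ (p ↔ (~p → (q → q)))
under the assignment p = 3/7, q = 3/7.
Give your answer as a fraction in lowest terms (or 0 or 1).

6/7

~q = ~3/7 = 4/7
~q → q = 4/7 → 3/7 = 6/7
q → q = 3/7 → 3/7 = 1
(~q → q) ↔ (q → q) = 6/7 ↔ 1 = 6/7
p ↔ p = 3/7 ↔ 3/7 = 1
(p ↔ p) ↔ q = 1 ↔ 3/7 = 3/7
((~q → q) ↔ (q → q)) ↔ ((p ↔ p) ↔ q) = 6/7 ↔ 3/7 = 4/7
~p = ~3/7 = 4/7
q → q = 3/7 → 3/7 = 1
~p → (q → q) = 4/7 → 1 = 1
p ↔ (~p → (q → q)) = 3/7 ↔ 1 = 3/7
(((~q → q) ↔ (q → q)) ↔ ((p ↔ p) ↔ q)) ↔ (p ↔ (~p → (q → q))) = 4/7 ↔ 3/7 = 6/7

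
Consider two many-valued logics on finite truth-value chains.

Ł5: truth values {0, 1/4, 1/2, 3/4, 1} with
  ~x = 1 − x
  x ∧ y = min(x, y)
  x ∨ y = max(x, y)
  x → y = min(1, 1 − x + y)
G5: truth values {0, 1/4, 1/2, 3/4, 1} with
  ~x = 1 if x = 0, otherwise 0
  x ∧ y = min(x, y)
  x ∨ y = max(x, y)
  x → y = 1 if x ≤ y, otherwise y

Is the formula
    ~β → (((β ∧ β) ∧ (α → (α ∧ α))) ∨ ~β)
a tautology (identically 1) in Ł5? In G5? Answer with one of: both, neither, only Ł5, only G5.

In Ł5: every assignment gives 1 — tautology.
In G5: every assignment gives 1 — tautology.

both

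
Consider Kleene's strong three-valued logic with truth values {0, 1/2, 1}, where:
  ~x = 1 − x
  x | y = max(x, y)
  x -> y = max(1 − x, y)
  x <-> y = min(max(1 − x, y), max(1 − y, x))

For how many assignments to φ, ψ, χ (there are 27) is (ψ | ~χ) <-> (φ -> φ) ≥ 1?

value 1: 10 assignments (counts)
value 1/2: 15 assignments
value 0: 2 assignments
So 10 of the 27 assignments meet the threshold.

10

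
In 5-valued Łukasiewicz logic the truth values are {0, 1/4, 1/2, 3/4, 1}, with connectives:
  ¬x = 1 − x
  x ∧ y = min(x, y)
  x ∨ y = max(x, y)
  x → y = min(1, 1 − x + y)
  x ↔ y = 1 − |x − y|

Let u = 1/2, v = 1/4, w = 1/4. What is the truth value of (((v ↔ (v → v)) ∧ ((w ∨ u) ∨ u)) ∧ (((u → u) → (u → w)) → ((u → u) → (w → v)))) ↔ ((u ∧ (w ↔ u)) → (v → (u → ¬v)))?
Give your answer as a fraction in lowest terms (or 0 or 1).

v → v = 1/4 → 1/4 = 1
v ↔ (v → v) = 1/4 ↔ 1 = 1/4
w ∨ u = 1/4 ∨ 1/2 = 1/2
(w ∨ u) ∨ u = 1/2 ∨ 1/2 = 1/2
(v ↔ (v → v)) ∧ ((w ∨ u) ∨ u) = 1/4 ∧ 1/2 = 1/4
u → u = 1/2 → 1/2 = 1
u → w = 1/2 → 1/4 = 3/4
(u → u) → (u → w) = 1 → 3/4 = 3/4
u → u = 1/2 → 1/2 = 1
w → v = 1/4 → 1/4 = 1
(u → u) → (w → v) = 1 → 1 = 1
((u → u) → (u → w)) → ((u → u) → (w → v)) = 3/4 → 1 = 1
((v ↔ (v → v)) ∧ ((w ∨ u) ∨ u)) ∧ (((u → u) → (u → w)) → ((u → u) → (w → v))) = 1/4 ∧ 1 = 1/4
w ↔ u = 1/4 ↔ 1/2 = 3/4
u ∧ (w ↔ u) = 1/2 ∧ 3/4 = 1/2
¬v = ¬1/4 = 3/4
u → ¬v = 1/2 → 3/4 = 1
v → (u → ¬v) = 1/4 → 1 = 1
(u ∧ (w ↔ u)) → (v → (u → ¬v)) = 1/2 → 1 = 1
(((v ↔ (v → v)) ∧ ((w ∨ u) ∨ u)) ∧ (((u → u) → (u → w)) → ((u → u) → (w → v)))) ↔ ((u ∧ (w ↔ u)) → (v → (u → ¬v))) = 1/4 ↔ 1 = 1/4

1/4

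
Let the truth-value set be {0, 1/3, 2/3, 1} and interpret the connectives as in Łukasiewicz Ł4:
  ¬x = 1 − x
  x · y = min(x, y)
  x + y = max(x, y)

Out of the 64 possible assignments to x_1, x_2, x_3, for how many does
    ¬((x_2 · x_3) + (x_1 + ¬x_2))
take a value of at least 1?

value 1: 1 assignment (counts)
value 2/3: 7 assignments
value 1/3: 25 assignments
value 0: 31 assignments
So 1 of the 64 assignments meets the threshold.

1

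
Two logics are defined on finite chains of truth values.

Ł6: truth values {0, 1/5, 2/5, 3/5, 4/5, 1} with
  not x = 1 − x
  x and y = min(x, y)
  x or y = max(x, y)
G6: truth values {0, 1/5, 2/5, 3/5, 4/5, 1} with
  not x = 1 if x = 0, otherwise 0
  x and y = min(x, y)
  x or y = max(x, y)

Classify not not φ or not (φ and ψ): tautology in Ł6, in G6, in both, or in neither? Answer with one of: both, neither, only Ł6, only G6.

only G6

In Ł6: at φ = 1/5, ψ = 1/5 the value is 4/5 — not a tautology.
In G6: every assignment gives 1 — tautology.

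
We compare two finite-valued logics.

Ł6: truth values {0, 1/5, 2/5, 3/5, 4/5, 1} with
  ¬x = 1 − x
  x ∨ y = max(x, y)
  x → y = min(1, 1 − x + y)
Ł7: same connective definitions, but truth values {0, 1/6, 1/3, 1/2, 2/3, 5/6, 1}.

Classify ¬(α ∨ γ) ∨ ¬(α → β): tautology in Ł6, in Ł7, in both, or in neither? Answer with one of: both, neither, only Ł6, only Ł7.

neither

In Ł6: at α = 0, β = 0, γ = 1/5 the value is 4/5 — not a tautology.
In Ł7: at α = 0, β = 0, γ = 1/6 the value is 5/6 — not a tautology.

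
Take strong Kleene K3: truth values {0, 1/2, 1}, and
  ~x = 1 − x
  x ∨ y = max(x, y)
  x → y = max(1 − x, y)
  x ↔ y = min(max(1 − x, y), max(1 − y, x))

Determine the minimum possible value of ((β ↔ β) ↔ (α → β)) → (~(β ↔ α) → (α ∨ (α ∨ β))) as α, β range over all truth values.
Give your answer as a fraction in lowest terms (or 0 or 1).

Take α = 0, β = 1/2:
β ↔ β = 1/2 ↔ 1/2 = 1/2
α → β = 0 → 1/2 = 1
(β ↔ β) ↔ (α → β) = 1/2 ↔ 1 = 1/2
β ↔ α = 1/2 ↔ 0 = 1/2
~(β ↔ α) = ~1/2 = 1/2
α ∨ β = 0 ∨ 1/2 = 1/2
α ∨ (α ∨ β) = 0 ∨ 1/2 = 1/2
~(β ↔ α) → (α ∨ (α ∨ β)) = 1/2 → 1/2 = 1/2
((β ↔ β) ↔ (α → β)) → (~(β ↔ α) → (α ∨ (α ∨ β))) = 1/2 → 1/2 = 1/2
No assignment yields a value below 1/2, so this is the minimum.

1/2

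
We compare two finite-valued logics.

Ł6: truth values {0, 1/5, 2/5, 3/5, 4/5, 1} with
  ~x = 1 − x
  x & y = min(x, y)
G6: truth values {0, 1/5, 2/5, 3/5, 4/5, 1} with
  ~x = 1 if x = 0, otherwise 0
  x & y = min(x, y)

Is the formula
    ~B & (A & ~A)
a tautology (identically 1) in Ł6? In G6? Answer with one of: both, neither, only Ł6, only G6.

neither

In Ł6: at A = 0, B = 0 the value is 0 — not a tautology.
In G6: at A = 0, B = 0 the value is 0 — not a tautology.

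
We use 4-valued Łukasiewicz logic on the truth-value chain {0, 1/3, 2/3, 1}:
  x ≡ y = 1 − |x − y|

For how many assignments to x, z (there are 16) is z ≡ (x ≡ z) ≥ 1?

5

x = 0, z = 0 ↦ 0  <
x = 0, z = 1/3 ↦ 2/3  <
x = 0, z = 2/3 ↦ 2/3  <
x = 0, z = 1 ↦ 0  <
x = 1/3, z = 0 ↦ 1/3  <
x = 1/3, z = 1/3 ↦ 1/3  <
x = 1/3, z = 2/3 ↦ 1  ≥
x = 1/3, z = 1 ↦ 1/3  <
x = 2/3, z = 0 ↦ 2/3  <
x = 2/3, z = 1/3 ↦ 2/3  <
x = 2/3, z = 2/3 ↦ 2/3  <
x = 2/3, z = 1 ↦ 2/3  <
x = 1, z = 0 ↦ 1  ≥
x = 1, z = 1/3 ↦ 1  ≥
x = 1, z = 2/3 ↦ 1  ≥
x = 1, z = 1 ↦ 1  ≥
So 5 of the 16 assignments meet the threshold.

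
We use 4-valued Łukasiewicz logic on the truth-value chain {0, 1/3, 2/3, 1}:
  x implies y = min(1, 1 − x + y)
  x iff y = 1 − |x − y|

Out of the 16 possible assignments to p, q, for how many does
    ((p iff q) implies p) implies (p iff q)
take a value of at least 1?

p = 0, q = 0 ↦ 1  ≥
p = 0, q = 1/3 ↦ 1  ≥
p = 0, q = 2/3 ↦ 2/3  <
p = 0, q = 1 ↦ 0  <
p = 1/3, q = 0 ↦ 1  ≥
p = 1/3, q = 1/3 ↦ 1  ≥
p = 1/3, q = 2/3 ↦ 1  ≥
p = 1/3, q = 1 ↦ 1/3  <
p = 2/3, q = 0 ↦ 1/3  <
p = 2/3, q = 1/3 ↦ 2/3  <
p = 2/3, q = 2/3 ↦ 1  ≥
p = 2/3, q = 1 ↦ 2/3  <
p = 1, q = 0 ↦ 0  <
p = 1, q = 1/3 ↦ 1/3  <
p = 1, q = 2/3 ↦ 2/3  <
p = 1, q = 1 ↦ 1  ≥
So 7 of the 16 assignments meet the threshold.

7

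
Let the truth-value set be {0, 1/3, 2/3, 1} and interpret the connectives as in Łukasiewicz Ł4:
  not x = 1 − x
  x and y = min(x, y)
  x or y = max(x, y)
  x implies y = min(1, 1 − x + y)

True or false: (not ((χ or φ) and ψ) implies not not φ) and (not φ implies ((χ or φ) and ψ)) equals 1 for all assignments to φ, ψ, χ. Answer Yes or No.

Counterexample: take φ = 0, ψ = 0, χ = 0.
χ or φ = 0 or 0 = 0
(χ or φ) and ψ = 0 and 0 = 0
not ((χ or φ) and ψ) = not 0 = 1
not φ = not 0 = 1
not not φ = not 1 = 0
not ((χ or φ) and ψ) implies not not φ = 1 implies 0 = 0
not φ implies ((χ or φ) and ψ) = 1 implies 0 = 0
(not ((χ or φ) and ψ) implies not not φ) and (not φ implies ((χ or φ) and ψ)) = 0 and 0 = 0
This gives 0 ≠ 1.

No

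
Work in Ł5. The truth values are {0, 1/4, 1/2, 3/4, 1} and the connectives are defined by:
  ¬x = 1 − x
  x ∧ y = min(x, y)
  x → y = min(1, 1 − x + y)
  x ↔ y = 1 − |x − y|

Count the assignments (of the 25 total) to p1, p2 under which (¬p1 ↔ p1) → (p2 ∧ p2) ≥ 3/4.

value 1: 17 assignments (counts)
value 3/4: 3 assignments (counts)
value 1/2: 3 assignments
value 1/4: 1 assignment
value 0: 1 assignment
So 20 of the 25 assignments meet the threshold.

20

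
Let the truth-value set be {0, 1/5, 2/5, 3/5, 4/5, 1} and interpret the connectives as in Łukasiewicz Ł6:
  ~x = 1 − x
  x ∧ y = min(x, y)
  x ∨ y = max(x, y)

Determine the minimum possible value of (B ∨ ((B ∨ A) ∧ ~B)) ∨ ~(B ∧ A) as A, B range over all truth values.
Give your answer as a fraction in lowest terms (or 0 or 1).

Take A = 2/5, B = 2/5:
B ∨ A = 2/5 ∨ 2/5 = 2/5
~B = ~2/5 = 3/5
(B ∨ A) ∧ ~B = 2/5 ∧ 3/5 = 2/5
B ∨ ((B ∨ A) ∧ ~B) = 2/5 ∨ 2/5 = 2/5
B ∧ A = 2/5 ∧ 2/5 = 2/5
~(B ∧ A) = ~2/5 = 3/5
(B ∨ ((B ∨ A) ∧ ~B)) ∨ ~(B ∧ A) = 2/5 ∨ 3/5 = 3/5
No assignment yields a value below 3/5, so this is the minimum.

3/5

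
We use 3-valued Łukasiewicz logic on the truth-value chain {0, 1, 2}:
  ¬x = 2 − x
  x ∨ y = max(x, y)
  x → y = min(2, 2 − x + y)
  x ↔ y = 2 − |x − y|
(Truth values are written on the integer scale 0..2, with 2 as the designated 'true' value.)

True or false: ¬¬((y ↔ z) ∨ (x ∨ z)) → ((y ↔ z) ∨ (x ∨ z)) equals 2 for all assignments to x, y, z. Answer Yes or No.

At x = 0, y = 2, z = 1, for instance:
y ↔ z = 2 ↔ 1 = 1
x ∨ z = 0 ∨ 1 = 1
(y ↔ z) ∨ (x ∨ z) = 1 ∨ 1 = 1
¬((y ↔ z) ∨ (x ∨ z)) = ¬1 = 1
¬¬((y ↔ z) ∨ (x ∨ z)) = ¬1 = 1
¬¬((y ↔ z) ∨ (x ∨ z)) → ((y ↔ z) ∨ (x ∨ z)) = 1 → 1 = 2
and checking the remaining 26 assignments likewise gives ≥ 2 in every case.

Yes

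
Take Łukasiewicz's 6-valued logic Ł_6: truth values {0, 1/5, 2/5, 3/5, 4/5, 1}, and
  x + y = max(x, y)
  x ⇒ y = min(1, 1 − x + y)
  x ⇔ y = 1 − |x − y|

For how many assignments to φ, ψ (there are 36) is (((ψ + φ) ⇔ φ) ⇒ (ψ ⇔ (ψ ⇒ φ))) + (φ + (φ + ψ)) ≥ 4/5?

25

value 1: 19 assignments (counts)
value 4/5: 6 assignments (counts)
value 3/5: 5 assignments
value 2/5: 3 assignments
value 1/5: 2 assignments
value 0: 1 assignment
So 25 of the 36 assignments meet the threshold.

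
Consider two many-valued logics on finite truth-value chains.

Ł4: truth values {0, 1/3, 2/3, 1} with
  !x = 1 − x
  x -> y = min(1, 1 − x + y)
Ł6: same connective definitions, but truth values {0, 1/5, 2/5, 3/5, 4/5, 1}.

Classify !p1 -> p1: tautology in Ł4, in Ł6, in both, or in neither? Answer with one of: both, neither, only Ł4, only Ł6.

neither

In Ł4: at p1 = 0 the value is 0 — not a tautology.
In Ł6: at p1 = 0 the value is 0 — not a tautology.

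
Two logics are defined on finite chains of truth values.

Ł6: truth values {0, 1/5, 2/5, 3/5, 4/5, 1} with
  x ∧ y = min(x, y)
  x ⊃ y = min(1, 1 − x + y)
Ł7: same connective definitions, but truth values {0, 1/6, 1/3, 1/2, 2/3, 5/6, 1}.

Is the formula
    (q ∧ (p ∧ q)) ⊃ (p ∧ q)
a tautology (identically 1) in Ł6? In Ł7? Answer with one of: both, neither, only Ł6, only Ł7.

In Ł6: every assignment gives 1 — tautology.
In Ł7: every assignment gives 1 — tautology.

both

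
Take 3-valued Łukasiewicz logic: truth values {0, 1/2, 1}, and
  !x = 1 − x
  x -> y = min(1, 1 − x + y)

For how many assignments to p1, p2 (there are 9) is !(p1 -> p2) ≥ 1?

p1 = 0, p2 = 0 ↦ 0  <
p1 = 0, p2 = 1/2 ↦ 0  <
p1 = 0, p2 = 1 ↦ 0  <
p1 = 1/2, p2 = 0 ↦ 1/2  <
p1 = 1/2, p2 = 1/2 ↦ 0  <
p1 = 1/2, p2 = 1 ↦ 0  <
p1 = 1, p2 = 0 ↦ 1  ≥
p1 = 1, p2 = 1/2 ↦ 1/2  <
p1 = 1, p2 = 1 ↦ 0  <
So 1 of the 9 assignments meets the threshold.

1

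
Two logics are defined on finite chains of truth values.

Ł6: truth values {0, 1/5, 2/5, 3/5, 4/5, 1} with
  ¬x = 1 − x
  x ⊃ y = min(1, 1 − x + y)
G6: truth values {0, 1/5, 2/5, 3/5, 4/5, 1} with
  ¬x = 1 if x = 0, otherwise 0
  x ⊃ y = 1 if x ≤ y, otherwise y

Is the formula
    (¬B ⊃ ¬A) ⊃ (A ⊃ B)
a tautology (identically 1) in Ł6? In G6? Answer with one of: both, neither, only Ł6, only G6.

In Ł6: every assignment gives 1 — tautology.
In G6: at A = 2/5, B = 1/5 the value is 1/5 — not a tautology.

only Ł6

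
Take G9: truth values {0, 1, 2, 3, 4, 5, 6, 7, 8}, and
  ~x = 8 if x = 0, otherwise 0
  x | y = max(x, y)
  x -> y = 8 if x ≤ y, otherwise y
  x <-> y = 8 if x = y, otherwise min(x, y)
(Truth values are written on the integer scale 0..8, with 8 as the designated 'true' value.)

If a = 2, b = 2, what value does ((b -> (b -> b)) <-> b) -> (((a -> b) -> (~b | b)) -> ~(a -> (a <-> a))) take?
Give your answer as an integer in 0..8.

0

b -> b = 2 -> 2 = 8
b -> (b -> b) = 2 -> 8 = 8
(b -> (b -> b)) <-> b = 8 <-> 2 = 2
a -> b = 2 -> 2 = 8
~b = ~2 = 0
~b | b = 0 | 2 = 2
(a -> b) -> (~b | b) = 8 -> 2 = 2
a <-> a = 2 <-> 2 = 8
a -> (a <-> a) = 2 -> 8 = 8
~(a -> (a <-> a)) = ~8 = 0
((a -> b) -> (~b | b)) -> ~(a -> (a <-> a)) = 2 -> 0 = 0
((b -> (b -> b)) <-> b) -> (((a -> b) -> (~b | b)) -> ~(a -> (a <-> a))) = 2 -> 0 = 0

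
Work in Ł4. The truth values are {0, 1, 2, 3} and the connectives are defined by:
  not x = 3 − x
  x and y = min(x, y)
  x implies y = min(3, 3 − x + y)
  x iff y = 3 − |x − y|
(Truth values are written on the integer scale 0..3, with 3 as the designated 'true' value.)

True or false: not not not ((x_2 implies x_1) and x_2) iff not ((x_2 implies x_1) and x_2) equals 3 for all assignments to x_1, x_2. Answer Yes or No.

Yes

x_1 = 0, x_2 = 0 ↦ 3
x_1 = 0, x_2 = 1 ↦ 3
x_1 = 0, x_2 = 2 ↦ 3
x_1 = 0, x_2 = 3 ↦ 3
x_1 = 1, x_2 = 0 ↦ 3
x_1 = 1, x_2 = 1 ↦ 3
x_1 = 1, x_2 = 2 ↦ 3
x_1 = 1, x_2 = 3 ↦ 3
x_1 = 2, x_2 = 0 ↦ 3
x_1 = 2, x_2 = 1 ↦ 3
x_1 = 2, x_2 = 2 ↦ 3
x_1 = 2, x_2 = 3 ↦ 3
x_1 = 3, x_2 = 0 ↦ 3
x_1 = 3, x_2 = 1 ↦ 3
x_1 = 3, x_2 = 2 ↦ 3
x_1 = 3, x_2 = 3 ↦ 3
Every assignment gives a value ≥ 3.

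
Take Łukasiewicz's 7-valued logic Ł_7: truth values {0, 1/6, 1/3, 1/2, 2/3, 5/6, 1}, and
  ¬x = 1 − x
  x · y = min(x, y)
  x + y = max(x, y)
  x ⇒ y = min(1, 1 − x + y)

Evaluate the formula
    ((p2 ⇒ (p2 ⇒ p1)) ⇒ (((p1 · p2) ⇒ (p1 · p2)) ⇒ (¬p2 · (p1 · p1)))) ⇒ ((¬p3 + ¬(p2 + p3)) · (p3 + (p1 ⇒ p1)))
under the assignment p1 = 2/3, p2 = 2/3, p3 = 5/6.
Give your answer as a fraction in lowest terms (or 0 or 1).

p2 ⇒ p1 = 2/3 ⇒ 2/3 = 1
p2 ⇒ (p2 ⇒ p1) = 2/3 ⇒ 1 = 1
p1 · p2 = 2/3 · 2/3 = 2/3
p1 · p2 = 2/3 · 2/3 = 2/3
(p1 · p2) ⇒ (p1 · p2) = 2/3 ⇒ 2/3 = 1
¬p2 = ¬2/3 = 1/3
p1 · p1 = 2/3 · 2/3 = 2/3
¬p2 · (p1 · p1) = 1/3 · 2/3 = 1/3
((p1 · p2) ⇒ (p1 · p2)) ⇒ (¬p2 · (p1 · p1)) = 1 ⇒ 1/3 = 1/3
(p2 ⇒ (p2 ⇒ p1)) ⇒ (((p1 · p2) ⇒ (p1 · p2)) ⇒ (¬p2 · (p1 · p1))) = 1 ⇒ 1/3 = 1/3
¬p3 = ¬5/6 = 1/6
p2 + p3 = 2/3 + 5/6 = 5/6
¬(p2 + p3) = ¬5/6 = 1/6
¬p3 + ¬(p2 + p3) = 1/6 + 1/6 = 1/6
p1 ⇒ p1 = 2/3 ⇒ 2/3 = 1
p3 + (p1 ⇒ p1) = 5/6 + 1 = 1
(¬p3 + ¬(p2 + p3)) · (p3 + (p1 ⇒ p1)) = 1/6 · 1 = 1/6
((p2 ⇒ (p2 ⇒ p1)) ⇒ (((p1 · p2) ⇒ (p1 · p2)) ⇒ (¬p2 · (p1 · p1)))) ⇒ ((¬p3 + ¬(p2 + p3)) · (p3 + (p1 ⇒ p1))) = 1/3 ⇒ 1/6 = 5/6

5/6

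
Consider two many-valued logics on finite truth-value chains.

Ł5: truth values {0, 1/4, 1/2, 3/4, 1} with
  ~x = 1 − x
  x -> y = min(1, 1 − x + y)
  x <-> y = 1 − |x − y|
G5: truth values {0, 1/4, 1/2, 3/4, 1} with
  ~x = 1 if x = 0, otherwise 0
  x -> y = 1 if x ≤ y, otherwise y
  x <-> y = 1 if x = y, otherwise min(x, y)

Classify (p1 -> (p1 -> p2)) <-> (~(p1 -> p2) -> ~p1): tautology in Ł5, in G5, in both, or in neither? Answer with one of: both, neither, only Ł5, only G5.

only Ł5

In Ł5: every assignment gives 1 — tautology.
In G5: at p1 = 1/2, p2 = 1/4 the value is 1/4 — not a tautology.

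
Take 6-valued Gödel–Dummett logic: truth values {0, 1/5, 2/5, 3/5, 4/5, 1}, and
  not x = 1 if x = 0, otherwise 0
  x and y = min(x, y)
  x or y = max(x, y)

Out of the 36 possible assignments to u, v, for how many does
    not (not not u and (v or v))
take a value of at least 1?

11

value 1: 11 assignments (counts)
value 0: 25 assignments
So 11 of the 36 assignments meet the threshold.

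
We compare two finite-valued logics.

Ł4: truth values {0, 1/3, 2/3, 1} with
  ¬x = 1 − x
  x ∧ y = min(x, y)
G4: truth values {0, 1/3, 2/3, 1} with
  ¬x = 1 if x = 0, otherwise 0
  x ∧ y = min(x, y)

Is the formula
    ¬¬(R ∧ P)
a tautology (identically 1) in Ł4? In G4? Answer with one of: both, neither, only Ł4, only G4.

In Ł4: at P = 0, R = 0 the value is 0 — not a tautology.
In G4: at P = 0, R = 0 the value is 0 — not a tautology.

neither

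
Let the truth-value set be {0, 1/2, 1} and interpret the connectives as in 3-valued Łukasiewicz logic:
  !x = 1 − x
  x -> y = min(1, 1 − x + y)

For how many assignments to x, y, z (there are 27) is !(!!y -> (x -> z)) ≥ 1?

value 1: 1 assignment (counts)
value 1/2: 3 assignments
value 0: 23 assignments
So 1 of the 27 assignments meets the threshold.

1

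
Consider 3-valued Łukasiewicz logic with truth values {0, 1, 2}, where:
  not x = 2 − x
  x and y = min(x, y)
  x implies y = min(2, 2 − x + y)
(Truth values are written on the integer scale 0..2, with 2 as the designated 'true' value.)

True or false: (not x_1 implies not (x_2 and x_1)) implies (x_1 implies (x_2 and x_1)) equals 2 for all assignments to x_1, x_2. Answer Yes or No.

No

Counterexample: take x_1 = 1, x_2 = 0.
not x_1 = not 1 = 1
x_2 and x_1 = 0 and 1 = 0
not (x_2 and x_1) = not 0 = 2
not x_1 implies not (x_2 and x_1) = 1 implies 2 = 2
x_2 and x_1 = 0 and 1 = 0
x_1 implies (x_2 and x_1) = 1 implies 0 = 1
(not x_1 implies not (x_2 and x_1)) implies (x_1 implies (x_2 and x_1)) = 2 implies 1 = 1
This gives 1 ≠ 2.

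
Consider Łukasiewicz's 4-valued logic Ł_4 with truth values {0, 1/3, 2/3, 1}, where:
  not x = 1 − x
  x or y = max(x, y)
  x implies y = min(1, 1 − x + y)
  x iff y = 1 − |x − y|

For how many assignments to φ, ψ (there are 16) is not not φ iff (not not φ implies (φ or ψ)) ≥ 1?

4

φ = 0, ψ = 0 ↦ 0  <
φ = 0, ψ = 1/3 ↦ 0  <
φ = 0, ψ = 2/3 ↦ 0  <
φ = 0, ψ = 1 ↦ 0  <
φ = 1/3, ψ = 0 ↦ 1/3  <
φ = 1/3, ψ = 1/3 ↦ 1/3  <
φ = 1/3, ψ = 2/3 ↦ 1/3  <
φ = 1/3, ψ = 1 ↦ 1/3  <
φ = 2/3, ψ = 0 ↦ 2/3  <
φ = 2/3, ψ = 1/3 ↦ 2/3  <
φ = 2/3, ψ = 2/3 ↦ 2/3  <
φ = 2/3, ψ = 1 ↦ 2/3  <
φ = 1, ψ = 0 ↦ 1  ≥
φ = 1, ψ = 1/3 ↦ 1  ≥
φ = 1, ψ = 2/3 ↦ 1  ≥
φ = 1, ψ = 1 ↦ 1  ≥
So 4 of the 16 assignments meet the threshold.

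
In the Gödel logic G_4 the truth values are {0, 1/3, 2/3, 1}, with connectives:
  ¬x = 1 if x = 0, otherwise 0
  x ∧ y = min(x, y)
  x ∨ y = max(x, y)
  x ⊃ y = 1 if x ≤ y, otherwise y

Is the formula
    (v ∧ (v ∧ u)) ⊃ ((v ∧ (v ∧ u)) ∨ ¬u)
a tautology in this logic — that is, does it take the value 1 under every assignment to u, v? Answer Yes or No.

Yes

u = 0, v = 0 ↦ 1
u = 0, v = 1/3 ↦ 1
u = 0, v = 2/3 ↦ 1
u = 0, v = 1 ↦ 1
u = 1/3, v = 0 ↦ 1
u = 1/3, v = 1/3 ↦ 1
u = 1/3, v = 2/3 ↦ 1
u = 1/3, v = 1 ↦ 1
u = 2/3, v = 0 ↦ 1
u = 2/3, v = 1/3 ↦ 1
u = 2/3, v = 2/3 ↦ 1
u = 2/3, v = 1 ↦ 1
u = 1, v = 0 ↦ 1
u = 1, v = 1/3 ↦ 1
u = 1, v = 2/3 ↦ 1
u = 1, v = 1 ↦ 1
Every assignment gives a value ≥ 1.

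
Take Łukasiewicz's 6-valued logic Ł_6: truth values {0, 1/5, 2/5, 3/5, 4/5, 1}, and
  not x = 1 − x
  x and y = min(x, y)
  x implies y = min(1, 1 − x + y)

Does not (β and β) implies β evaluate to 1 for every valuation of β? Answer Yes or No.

Counterexample: take β = 0.
β and β = 0 and 0 = 0
not (β and β) = not 0 = 1
not (β and β) implies β = 1 implies 0 = 0
This gives 0 ≠ 1.

No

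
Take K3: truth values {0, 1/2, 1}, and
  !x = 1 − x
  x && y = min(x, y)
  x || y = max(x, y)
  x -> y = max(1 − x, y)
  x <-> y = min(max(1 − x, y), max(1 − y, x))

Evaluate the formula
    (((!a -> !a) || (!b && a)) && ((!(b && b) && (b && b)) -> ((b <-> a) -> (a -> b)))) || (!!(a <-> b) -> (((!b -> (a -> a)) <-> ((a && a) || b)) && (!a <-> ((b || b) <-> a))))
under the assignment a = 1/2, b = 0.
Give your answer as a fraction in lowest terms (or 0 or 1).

!a = !1/2 = 1/2
!a = !1/2 = 1/2
!a -> !a = 1/2 -> 1/2 = 1/2
!b = !0 = 1
!b && a = 1 && 1/2 = 1/2
(!a -> !a) || (!b && a) = 1/2 || 1/2 = 1/2
b && b = 0 && 0 = 0
!(b && b) = !0 = 1
b && b = 0 && 0 = 0
!(b && b) && (b && b) = 1 && 0 = 0
b <-> a = 0 <-> 1/2 = 1/2
a -> b = 1/2 -> 0 = 1/2
(b <-> a) -> (a -> b) = 1/2 -> 1/2 = 1/2
(!(b && b) && (b && b)) -> ((b <-> a) -> (a -> b)) = 0 -> 1/2 = 1
((!a -> !a) || (!b && a)) && ((!(b && b) && (b && b)) -> ((b <-> a) -> (a -> b))) = 1/2 && 1 = 1/2
a <-> b = 1/2 <-> 0 = 1/2
!(a <-> b) = !1/2 = 1/2
!!(a <-> b) = !1/2 = 1/2
!b = !0 = 1
a -> a = 1/2 -> 1/2 = 1/2
!b -> (a -> a) = 1 -> 1/2 = 1/2
a && a = 1/2 && 1/2 = 1/2
(a && a) || b = 1/2 || 0 = 1/2
(!b -> (a -> a)) <-> ((a && a) || b) = 1/2 <-> 1/2 = 1/2
!a = !1/2 = 1/2
b || b = 0 || 0 = 0
(b || b) <-> a = 0 <-> 1/2 = 1/2
!a <-> ((b || b) <-> a) = 1/2 <-> 1/2 = 1/2
((!b -> (a -> a)) <-> ((a && a) || b)) && (!a <-> ((b || b) <-> a)) = 1/2 && 1/2 = 1/2
!!(a <-> b) -> (((!b -> (a -> a)) <-> ((a && a) || b)) && (!a <-> ((b || b) <-> a))) = 1/2 -> 1/2 = 1/2
(((!a -> !a) || (!b && a)) && ((!(b && b) && (b && b)) -> ((b <-> a) -> (a -> b)))) || (!!(a <-> b) -> (((!b -> (a -> a)) <-> ((a && a) || b)) && (!a <-> ((b || b) <-> a)))) = 1/2 || 1/2 = 1/2

1/2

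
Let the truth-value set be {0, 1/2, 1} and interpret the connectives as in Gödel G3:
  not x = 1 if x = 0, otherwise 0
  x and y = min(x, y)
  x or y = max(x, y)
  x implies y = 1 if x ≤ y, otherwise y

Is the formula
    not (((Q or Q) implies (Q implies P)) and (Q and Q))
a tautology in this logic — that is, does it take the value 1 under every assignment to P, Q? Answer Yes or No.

Counterexample: take P = 1/2, Q = 1/2.
Q or Q = 1/2 or 1/2 = 1/2
Q implies P = 1/2 implies 1/2 = 1
(Q or Q) implies (Q implies P) = 1/2 implies 1 = 1
Q and Q = 1/2 and 1/2 = 1/2
((Q or Q) implies (Q implies P)) and (Q and Q) = 1 and 1/2 = 1/2
not (((Q or Q) implies (Q implies P)) and (Q and Q)) = not 1/2 = 0
This gives 0 ≠ 1.

No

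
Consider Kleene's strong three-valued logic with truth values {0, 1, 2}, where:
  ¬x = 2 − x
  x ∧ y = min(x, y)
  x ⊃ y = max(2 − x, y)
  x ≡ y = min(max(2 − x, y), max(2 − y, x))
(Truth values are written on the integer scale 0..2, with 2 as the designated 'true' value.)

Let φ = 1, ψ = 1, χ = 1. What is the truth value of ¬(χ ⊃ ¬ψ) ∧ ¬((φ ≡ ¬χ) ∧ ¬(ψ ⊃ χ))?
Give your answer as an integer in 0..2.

¬ψ = ¬1 = 1
χ ⊃ ¬ψ = 1 ⊃ 1 = 1
¬(χ ⊃ ¬ψ) = ¬1 = 1
¬χ = ¬1 = 1
φ ≡ ¬χ = 1 ≡ 1 = 1
ψ ⊃ χ = 1 ⊃ 1 = 1
¬(ψ ⊃ χ) = ¬1 = 1
(φ ≡ ¬χ) ∧ ¬(ψ ⊃ χ) = 1 ∧ 1 = 1
¬((φ ≡ ¬χ) ∧ ¬(ψ ⊃ χ)) = ¬1 = 1
¬(χ ⊃ ¬ψ) ∧ ¬((φ ≡ ¬χ) ∧ ¬(ψ ⊃ χ)) = 1 ∧ 1 = 1

1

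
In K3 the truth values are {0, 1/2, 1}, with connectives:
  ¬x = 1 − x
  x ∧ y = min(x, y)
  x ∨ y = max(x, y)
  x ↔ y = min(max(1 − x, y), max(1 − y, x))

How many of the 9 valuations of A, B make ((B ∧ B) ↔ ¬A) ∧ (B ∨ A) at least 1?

A = 0, B = 0 ↦ 0  <
A = 0, B = 1/2 ↦ 1/2  <
A = 0, B = 1 ↦ 1  ≥
A = 1/2, B = 0 ↦ 1/2  <
A = 1/2, B = 1/2 ↦ 1/2  <
A = 1/2, B = 1 ↦ 1/2  <
A = 1, B = 0 ↦ 1  ≥
A = 1, B = 1/2 ↦ 1/2  <
A = 1, B = 1 ↦ 0  <
So 2 of the 9 assignments meet the threshold.

2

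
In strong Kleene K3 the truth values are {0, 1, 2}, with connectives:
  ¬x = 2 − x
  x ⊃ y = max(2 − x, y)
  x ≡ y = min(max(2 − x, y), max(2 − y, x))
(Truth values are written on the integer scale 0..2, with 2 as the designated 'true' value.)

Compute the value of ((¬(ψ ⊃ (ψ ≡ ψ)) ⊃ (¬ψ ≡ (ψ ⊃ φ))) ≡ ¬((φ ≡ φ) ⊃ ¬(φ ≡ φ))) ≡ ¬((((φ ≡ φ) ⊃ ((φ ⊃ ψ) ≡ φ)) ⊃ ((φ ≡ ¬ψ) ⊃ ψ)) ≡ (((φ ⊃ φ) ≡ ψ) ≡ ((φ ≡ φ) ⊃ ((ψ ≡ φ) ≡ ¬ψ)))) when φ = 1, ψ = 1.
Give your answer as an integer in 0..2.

ψ ≡ ψ = 1 ≡ 1 = 1
ψ ⊃ (ψ ≡ ψ) = 1 ⊃ 1 = 1
¬(ψ ⊃ (ψ ≡ ψ)) = ¬1 = 1
¬ψ = ¬1 = 1
ψ ⊃ φ = 1 ⊃ 1 = 1
¬ψ ≡ (ψ ⊃ φ) = 1 ≡ 1 = 1
¬(ψ ⊃ (ψ ≡ ψ)) ⊃ (¬ψ ≡ (ψ ⊃ φ)) = 1 ⊃ 1 = 1
φ ≡ φ = 1 ≡ 1 = 1
φ ≡ φ = 1 ≡ 1 = 1
¬(φ ≡ φ) = ¬1 = 1
(φ ≡ φ) ⊃ ¬(φ ≡ φ) = 1 ⊃ 1 = 1
¬((φ ≡ φ) ⊃ ¬(φ ≡ φ)) = ¬1 = 1
(¬(ψ ⊃ (ψ ≡ ψ)) ⊃ (¬ψ ≡ (ψ ⊃ φ))) ≡ ¬((φ ≡ φ) ⊃ ¬(φ ≡ φ)) = 1 ≡ 1 = 1
φ ≡ φ = 1 ≡ 1 = 1
φ ⊃ ψ = 1 ⊃ 1 = 1
(φ ⊃ ψ) ≡ φ = 1 ≡ 1 = 1
(φ ≡ φ) ⊃ ((φ ⊃ ψ) ≡ φ) = 1 ⊃ 1 = 1
¬ψ = ¬1 = 1
φ ≡ ¬ψ = 1 ≡ 1 = 1
(φ ≡ ¬ψ) ⊃ ψ = 1 ⊃ 1 = 1
((φ ≡ φ) ⊃ ((φ ⊃ ψ) ≡ φ)) ⊃ ((φ ≡ ¬ψ) ⊃ ψ) = 1 ⊃ 1 = 1
φ ⊃ φ = 1 ⊃ 1 = 1
(φ ⊃ φ) ≡ ψ = 1 ≡ 1 = 1
φ ≡ φ = 1 ≡ 1 = 1
ψ ≡ φ = 1 ≡ 1 = 1
¬ψ = ¬1 = 1
(ψ ≡ φ) ≡ ¬ψ = 1 ≡ 1 = 1
(φ ≡ φ) ⊃ ((ψ ≡ φ) ≡ ¬ψ) = 1 ⊃ 1 = 1
((φ ⊃ φ) ≡ ψ) ≡ ((φ ≡ φ) ⊃ ((ψ ≡ φ) ≡ ¬ψ)) = 1 ≡ 1 = 1
(((φ ≡ φ) ⊃ ((φ ⊃ ψ) ≡ φ)) ⊃ ((φ ≡ ¬ψ) ⊃ ψ)) ≡ (((φ ⊃ φ) ≡ ψ) ≡ ((φ ≡ φ) ⊃ ((ψ ≡ φ) ≡ ¬ψ))) = 1 ≡ 1 = 1
¬((((φ ≡ φ) ⊃ ((φ ⊃ ψ) ≡ φ)) ⊃ ((φ ≡ ¬ψ) ⊃ ψ)) ≡ (((φ ⊃ φ) ≡ ψ) ≡ ((φ ≡ φ) ⊃ ((ψ ≡ φ) ≡ ¬ψ)))) = ¬1 = 1
((¬(ψ ⊃ (ψ ≡ ψ)) ⊃ (¬ψ ≡ (ψ ⊃ φ))) ≡ ¬((φ ≡ φ) ⊃ ¬(φ ≡ φ))) ≡ ¬((((φ ≡ φ) ⊃ ((φ ⊃ ψ) ≡ φ)) ⊃ ((φ ≡ ¬ψ) ⊃ ψ)) ≡ (((φ ⊃ φ) ≡ ψ) ≡ ((φ ≡ φ) ⊃ ((ψ ≡ φ) ≡ ¬ψ)))) = 1 ≡ 1 = 1

1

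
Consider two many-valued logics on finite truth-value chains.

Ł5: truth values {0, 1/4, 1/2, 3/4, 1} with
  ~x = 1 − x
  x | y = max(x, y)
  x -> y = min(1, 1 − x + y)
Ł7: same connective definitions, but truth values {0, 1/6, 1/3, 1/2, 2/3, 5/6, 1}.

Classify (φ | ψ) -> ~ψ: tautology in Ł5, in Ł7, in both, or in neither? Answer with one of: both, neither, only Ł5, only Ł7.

neither

In Ł5: at φ = 0, ψ = 3/4 the value is 1/2 — not a tautology.
In Ł7: at φ = 0, ψ = 2/3 the value is 2/3 — not a tautology.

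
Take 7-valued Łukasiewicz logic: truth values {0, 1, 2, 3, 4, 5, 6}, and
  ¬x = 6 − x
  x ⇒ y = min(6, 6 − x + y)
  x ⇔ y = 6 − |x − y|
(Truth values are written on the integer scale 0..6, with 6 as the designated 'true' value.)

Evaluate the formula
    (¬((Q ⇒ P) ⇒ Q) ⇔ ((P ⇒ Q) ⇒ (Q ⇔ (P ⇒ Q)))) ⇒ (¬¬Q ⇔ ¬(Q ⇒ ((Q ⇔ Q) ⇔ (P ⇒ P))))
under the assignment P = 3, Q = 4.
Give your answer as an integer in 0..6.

5

Q ⇒ P = 4 ⇒ 3 = 5
(Q ⇒ P) ⇒ Q = 5 ⇒ 4 = 5
¬((Q ⇒ P) ⇒ Q) = ¬5 = 1
P ⇒ Q = 3 ⇒ 4 = 6
P ⇒ Q = 3 ⇒ 4 = 6
Q ⇔ (P ⇒ Q) = 4 ⇔ 6 = 4
(P ⇒ Q) ⇒ (Q ⇔ (P ⇒ Q)) = 6 ⇒ 4 = 4
¬((Q ⇒ P) ⇒ Q) ⇔ ((P ⇒ Q) ⇒ (Q ⇔ (P ⇒ Q))) = 1 ⇔ 4 = 3
¬Q = ¬4 = 2
¬¬Q = ¬2 = 4
Q ⇔ Q = 4 ⇔ 4 = 6
P ⇒ P = 3 ⇒ 3 = 6
(Q ⇔ Q) ⇔ (P ⇒ P) = 6 ⇔ 6 = 6
Q ⇒ ((Q ⇔ Q) ⇔ (P ⇒ P)) = 4 ⇒ 6 = 6
¬(Q ⇒ ((Q ⇔ Q) ⇔ (P ⇒ P))) = ¬6 = 0
¬¬Q ⇔ ¬(Q ⇒ ((Q ⇔ Q) ⇔ (P ⇒ P))) = 4 ⇔ 0 = 2
(¬((Q ⇒ P) ⇒ Q) ⇔ ((P ⇒ Q) ⇒ (Q ⇔ (P ⇒ Q)))) ⇒ (¬¬Q ⇔ ¬(Q ⇒ ((Q ⇔ Q) ⇔ (P ⇒ P)))) = 3 ⇒ 2 = 5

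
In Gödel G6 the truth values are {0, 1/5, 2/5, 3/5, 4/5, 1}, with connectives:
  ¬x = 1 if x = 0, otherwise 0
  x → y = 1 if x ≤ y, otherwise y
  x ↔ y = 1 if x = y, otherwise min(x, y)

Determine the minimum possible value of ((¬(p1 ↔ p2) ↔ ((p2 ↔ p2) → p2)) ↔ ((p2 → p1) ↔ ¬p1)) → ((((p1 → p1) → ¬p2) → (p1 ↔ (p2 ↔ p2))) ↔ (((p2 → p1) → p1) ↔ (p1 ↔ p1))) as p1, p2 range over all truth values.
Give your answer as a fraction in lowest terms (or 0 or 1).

Take p1 = 1/5, p2 = 1/5:
p1 ↔ p2 = 1/5 ↔ 1/5 = 1
¬(p1 ↔ p2) = ¬1 = 0
p2 ↔ p2 = 1/5 ↔ 1/5 = 1
(p2 ↔ p2) → p2 = 1 → 1/5 = 1/5
¬(p1 ↔ p2) ↔ ((p2 ↔ p2) → p2) = 0 ↔ 1/5 = 0
p2 → p1 = 1/5 → 1/5 = 1
¬p1 = ¬1/5 = 0
(p2 → p1) ↔ ¬p1 = 1 ↔ 0 = 0
(¬(p1 ↔ p2) ↔ ((p2 ↔ p2) → p2)) ↔ ((p2 → p1) ↔ ¬p1) = 0 ↔ 0 = 1
p1 → p1 = 1/5 → 1/5 = 1
¬p2 = ¬1/5 = 0
(p1 → p1) → ¬p2 = 1 → 0 = 0
p2 ↔ p2 = 1/5 ↔ 1/5 = 1
p1 ↔ (p2 ↔ p2) = 1/5 ↔ 1 = 1/5
((p1 → p1) → ¬p2) → (p1 ↔ (p2 ↔ p2)) = 0 → 1/5 = 1
p2 → p1 = 1/5 → 1/5 = 1
(p2 → p1) → p1 = 1 → 1/5 = 1/5
p1 ↔ p1 = 1/5 ↔ 1/5 = 1
((p2 → p1) → p1) ↔ (p1 ↔ p1) = 1/5 ↔ 1 = 1/5
(((p1 → p1) → ¬p2) → (p1 ↔ (p2 ↔ p2))) ↔ (((p2 → p1) → p1) ↔ (p1 ↔ p1)) = 1 ↔ 1/5 = 1/5
((¬(p1 ↔ p2) ↔ ((p2 ↔ p2) → p2)) ↔ ((p2 → p1) ↔ ¬p1)) → ((((p1 → p1) → ¬p2) → (p1 ↔ (p2 ↔ p2))) ↔ (((p2 → p1) → p1) ↔ (p1 ↔ p1))) = 1 → 1/5 = 1/5
No assignment yields a value below 1/5, so this is the minimum.

1/5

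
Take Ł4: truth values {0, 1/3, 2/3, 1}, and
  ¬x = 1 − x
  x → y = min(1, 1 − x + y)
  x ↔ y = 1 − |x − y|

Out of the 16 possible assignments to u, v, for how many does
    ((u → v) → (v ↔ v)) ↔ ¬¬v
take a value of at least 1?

u = 0, v = 0 ↦ 0  <
u = 0, v = 1/3 ↦ 1/3  <
u = 0, v = 2/3 ↦ 2/3  <
u = 0, v = 1 ↦ 1  ≥
u = 1/3, v = 0 ↦ 0  <
u = 1/3, v = 1/3 ↦ 1/3  <
u = 1/3, v = 2/3 ↦ 2/3  <
u = 1/3, v = 1 ↦ 1  ≥
u = 2/3, v = 0 ↦ 0  <
u = 2/3, v = 1/3 ↦ 1/3  <
u = 2/3, v = 2/3 ↦ 2/3  <
u = 2/3, v = 1 ↦ 1  ≥
u = 1, v = 0 ↦ 0  <
u = 1, v = 1/3 ↦ 1/3  <
u = 1, v = 2/3 ↦ 2/3  <
u = 1, v = 1 ↦ 1  ≥
So 4 of the 16 assignments meet the threshold.

4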